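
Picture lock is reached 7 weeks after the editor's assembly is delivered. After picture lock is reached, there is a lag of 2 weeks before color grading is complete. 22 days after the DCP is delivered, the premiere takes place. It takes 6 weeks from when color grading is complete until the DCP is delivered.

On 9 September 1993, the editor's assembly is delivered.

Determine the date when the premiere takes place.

The editor's assembly is delivered: Sep 9, 1993.
Picture lock is reached: Sep 9, 1993 + 7 weeks = Oct 28, 1993.
Color grading is complete: Oct 28, 1993 + 2 weeks = Nov 11, 1993.
The DCP is delivered: Nov 11, 1993 + 6 weeks = Dec 23, 1993.
The premiere takes place: Dec 23, 1993 + 22 days = Jan 14, 1994.

14 January 1994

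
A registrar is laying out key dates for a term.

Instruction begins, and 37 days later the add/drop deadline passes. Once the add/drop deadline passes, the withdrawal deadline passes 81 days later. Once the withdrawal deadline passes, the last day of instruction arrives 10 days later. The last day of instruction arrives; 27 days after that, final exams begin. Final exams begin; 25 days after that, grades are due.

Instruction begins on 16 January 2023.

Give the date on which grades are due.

Instruction begins: Jan 16, 2023.
The add/drop deadline passes: Jan 16, 2023 + 37 days = Feb 22, 2023.
The withdrawal deadline passes: Feb 22, 2023 + 81 days = May 14, 2023.
The last day of instruction arrives: May 14, 2023 + 10 days = May 24, 2023.
Final exams begin: May 24, 2023 + 27 days = Jun 20, 2023.
Grades are due: Jun 20, 2023 + 25 days = Jul 15, 2023.

15 July 2023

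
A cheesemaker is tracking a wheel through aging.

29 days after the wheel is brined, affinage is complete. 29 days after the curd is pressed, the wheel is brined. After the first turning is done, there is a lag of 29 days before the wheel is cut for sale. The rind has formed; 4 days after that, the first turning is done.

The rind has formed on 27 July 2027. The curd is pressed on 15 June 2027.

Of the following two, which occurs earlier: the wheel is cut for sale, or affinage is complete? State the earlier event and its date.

The rind has formed: Jul 27, 2027.
The first turning is done: Jul 27, 2027 + 4 days = Jul 31, 2027.
The wheel is cut for sale: Jul 31, 2027 + 29 days = Aug 29, 2027.
The curd is pressed: Jun 15, 2027.
The wheel is brined: Jun 15, 2027 + 29 days = Jul 14, 2027.
Affinage is complete: Jul 14, 2027 + 29 days = Aug 12, 2027.
Comparing: the wheel is cut for sale on Aug 29, 2027 vs affinage is complete on Aug 12, 2027. Earlier: affinage is complete.

Affinage is complete — 12 August 2027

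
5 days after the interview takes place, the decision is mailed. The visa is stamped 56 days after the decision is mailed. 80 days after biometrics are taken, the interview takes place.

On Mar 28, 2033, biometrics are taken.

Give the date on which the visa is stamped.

Biometrics are taken: Mar 28, 2033.
The interview takes place: Mar 28, 2033 + 80 days = Jun 16, 2033.
The decision is mailed: Jun 16, 2033 + 5 days = Jun 21, 2033.
The visa is stamped: Jun 21, 2033 + 56 days = Aug 16, 2033.

Aug 16, 2033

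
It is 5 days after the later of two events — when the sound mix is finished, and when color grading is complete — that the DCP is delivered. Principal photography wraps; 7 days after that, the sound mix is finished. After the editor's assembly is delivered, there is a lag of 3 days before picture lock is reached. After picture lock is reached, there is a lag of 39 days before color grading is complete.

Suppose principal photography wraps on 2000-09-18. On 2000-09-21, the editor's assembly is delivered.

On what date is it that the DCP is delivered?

Principal photography wraps: Sep 18, 2000.
The sound mix is finished: Sep 18, 2000 + 7 days = Sep 25, 2000.
The editor's assembly is delivered: Sep 21, 2000.
Picture lock is reached: Sep 21, 2000 + 3 days = Sep 24, 2000.
Color grading is complete: Sep 24, 2000 + 39 days = Nov 2, 2000.
Both prerequisites met — the sound mix is finished (Sep 25, 2000), color grading is complete (Nov 2, 2000); the later is Nov 2, 2000.
The DCP is delivered: Nov 2, 2000 + 5 days = Nov 7, 2000.

2000-11-07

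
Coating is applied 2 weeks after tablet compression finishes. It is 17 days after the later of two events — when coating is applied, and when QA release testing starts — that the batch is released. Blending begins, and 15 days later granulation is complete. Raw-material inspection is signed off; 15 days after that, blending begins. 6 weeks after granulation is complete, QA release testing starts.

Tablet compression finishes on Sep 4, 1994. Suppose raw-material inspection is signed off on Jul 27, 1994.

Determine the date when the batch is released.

Tablet compression finishes: Sep 4, 1994.
Coating is applied: Sep 4, 1994 + 2 weeks = Sep 18, 1994.
Raw-material inspection is signed off: Jul 27, 1994.
Blending begins: Jul 27, 1994 + 15 days = Aug 11, 1994.
Granulation is complete: Aug 11, 1994 + 15 days = Aug 26, 1994.
QA release testing starts: Aug 26, 1994 + 6 weeks = Oct 7, 1994.
Both prerequisites met — coating is applied (Sep 18, 1994), QA release testing starts (Oct 7, 1994); the later is Oct 7, 1994.
The batch is released: Oct 7, 1994 + 17 days = Oct 24, 1994.

Oct 24, 1994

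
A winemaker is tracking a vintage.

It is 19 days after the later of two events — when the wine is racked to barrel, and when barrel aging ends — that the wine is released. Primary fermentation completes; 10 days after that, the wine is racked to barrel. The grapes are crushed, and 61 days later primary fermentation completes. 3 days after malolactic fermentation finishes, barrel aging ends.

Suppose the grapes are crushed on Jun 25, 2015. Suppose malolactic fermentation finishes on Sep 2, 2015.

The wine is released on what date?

Sep 24, 2015

The grapes are crushed: Jun 25, 2015.
Primary fermentation completes: Jun 25, 2015 + 61 days = Aug 25, 2015.
The wine is racked to barrel: Aug 25, 2015 + 10 days = Sep 4, 2015.
Malolactic fermentation finishes: Sep 2, 2015.
Barrel aging ends: Sep 2, 2015 + 3 days = Sep 5, 2015.
Both prerequisites met — the wine is racked to barrel (Sep 4, 2015), barrel aging ends (Sep 5, 2015); the later is Sep 5, 2015.
The wine is released: Sep 5, 2015 + 19 days = Sep 24, 2015.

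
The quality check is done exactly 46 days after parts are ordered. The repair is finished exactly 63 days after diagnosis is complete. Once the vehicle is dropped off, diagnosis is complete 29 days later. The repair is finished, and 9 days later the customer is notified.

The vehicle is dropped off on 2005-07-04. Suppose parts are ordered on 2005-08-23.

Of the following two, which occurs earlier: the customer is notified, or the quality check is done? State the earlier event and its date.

The vehicle is dropped off: Jul 4, 2005.
Diagnosis is complete: Jul 4, 2005 + 29 days = Aug 2, 2005.
The repair is finished: Aug 2, 2005 + 63 days = Oct 4, 2005.
The customer is notified: Oct 4, 2005 + 9 days = Oct 13, 2005.
Parts are ordered: Aug 23, 2005.
The quality check is done: Aug 23, 2005 + 46 days = Oct 8, 2005.
Comparing: the customer is notified on Oct 13, 2005 vs the quality check is done on Oct 8, 2005. Earlier: the quality check is done.

The quality check is done — 2005-10-08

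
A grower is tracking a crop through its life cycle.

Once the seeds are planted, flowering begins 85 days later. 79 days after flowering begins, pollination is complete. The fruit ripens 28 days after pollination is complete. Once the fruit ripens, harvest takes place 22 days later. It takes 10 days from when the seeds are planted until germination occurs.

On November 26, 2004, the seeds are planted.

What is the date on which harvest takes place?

The seeds are planted: Nov 26, 2004.
Flowering begins: Nov 26, 2004 + 85 days = Feb 19, 2005.
Pollination is complete: Feb 19, 2005 + 79 days = May 9, 2005.
The fruit ripens: May 9, 2005 + 28 days = Jun 6, 2005.
Harvest takes place: Jun 6, 2005 + 22 days = Jun 28, 2005.

June 28, 2005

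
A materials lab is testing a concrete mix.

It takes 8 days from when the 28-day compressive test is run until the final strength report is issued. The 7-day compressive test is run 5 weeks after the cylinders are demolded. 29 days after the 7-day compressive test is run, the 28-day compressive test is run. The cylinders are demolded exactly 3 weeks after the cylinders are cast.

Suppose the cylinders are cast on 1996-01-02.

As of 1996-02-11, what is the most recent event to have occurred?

The cylinders are demolded

The cylinders are cast: Jan 2, 1996.
The cylinders are demolded: Jan 2, 1996 + 3 weeks = Jan 23, 1996.
The 7-day compressive test is run: Jan 23, 1996 + 5 weeks = Feb 27, 1996.
The 28-day compressive test is run: Feb 27, 1996 + 29 days = Mar 27, 1996.
The final strength report is issued: Mar 27, 1996 + 8 days = Apr 4, 1996.
Feb 11, 1996 falls between when the cylinders are demolded (Jan 23, 1996) and when the 7-day compressive test is run (Feb 27, 1996).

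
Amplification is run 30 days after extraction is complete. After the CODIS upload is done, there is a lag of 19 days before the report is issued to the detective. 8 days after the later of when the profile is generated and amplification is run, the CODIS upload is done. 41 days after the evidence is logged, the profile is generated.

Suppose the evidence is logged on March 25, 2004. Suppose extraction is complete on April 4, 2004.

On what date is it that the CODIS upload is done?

The evidence is logged: Mar 25, 2004.
The profile is generated: Mar 25, 2004 + 41 days = May 5, 2004.
Extraction is complete: Apr 4, 2004.
Amplification is run: Apr 4, 2004 + 30 days = May 4, 2004.
Both prerequisites met — the profile is generated (May 5, 2004), amplification is run (May 4, 2004); the later is May 5, 2004.
The CODIS upload is done: May 5, 2004 + 8 days = May 13, 2004.

May 13, 2004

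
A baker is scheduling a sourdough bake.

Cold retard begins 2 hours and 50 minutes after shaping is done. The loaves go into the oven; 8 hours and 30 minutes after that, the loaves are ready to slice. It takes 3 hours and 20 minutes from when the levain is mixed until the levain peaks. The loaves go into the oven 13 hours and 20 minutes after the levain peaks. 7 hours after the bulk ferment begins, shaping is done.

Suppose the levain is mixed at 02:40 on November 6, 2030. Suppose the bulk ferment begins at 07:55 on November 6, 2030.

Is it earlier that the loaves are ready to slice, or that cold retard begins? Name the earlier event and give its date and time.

The levain is mixed: 02:40 Nov 6, 2030.
The levain peaks: 02:40 Nov 6, 2030 + 3h20m = 06:00 Nov 6, 2030.
The loaves go into the oven: 06:00 Nov 6, 2030 + 13h20m = 19:20 Nov 6, 2030.
The loaves are ready to slice: 19:20 Nov 6, 2030 + 8h30m = 03:50 Nov 7, 2030.
The bulk ferment begins: 07:55 Nov 6, 2030.
Shaping is done: 07:55 Nov 6, 2030 + 7h = 14:55 Nov 6, 2030.
Cold retard begins: 14:55 Nov 6, 2030 + 2h50m = 17:45 Nov 6, 2030.
Comparing: the loaves are ready to slice at 03:50 Nov 7, 2030 vs cold retard begins at 17:45 Nov 6, 2030. Earlier: cold retard begins.

Cold retard begins — 17:45 on November 6, 2030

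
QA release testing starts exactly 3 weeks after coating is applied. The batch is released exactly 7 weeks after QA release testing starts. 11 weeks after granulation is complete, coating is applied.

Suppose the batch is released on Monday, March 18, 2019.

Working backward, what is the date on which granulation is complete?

The batch is released: Mar 18, 2019.
QA release testing starts: Mar 18, 2019 − 7 weeks = Jan 28, 2019.
Coating is applied: Jan 28, 2019 − 3 weeks = Jan 7, 2019.
Granulation is complete: Jan 7, 2019 − 11 weeks = Oct 22, 2018.

Monday, October 22, 2018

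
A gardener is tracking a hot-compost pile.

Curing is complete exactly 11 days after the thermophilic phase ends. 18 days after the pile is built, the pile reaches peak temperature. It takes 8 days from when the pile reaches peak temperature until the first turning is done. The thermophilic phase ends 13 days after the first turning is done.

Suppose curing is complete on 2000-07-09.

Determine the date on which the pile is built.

2000-05-20

Curing is complete: Jul 9, 2000.
The thermophilic phase ends: Jul 9, 2000 − 11 days = Jun 28, 2000.
The first turning is done: Jun 28, 2000 − 13 days = Jun 15, 2000.
The pile reaches peak temperature: Jun 15, 2000 − 8 days = Jun 7, 2000.
The pile is built: Jun 7, 2000 − 18 days = May 20, 2000.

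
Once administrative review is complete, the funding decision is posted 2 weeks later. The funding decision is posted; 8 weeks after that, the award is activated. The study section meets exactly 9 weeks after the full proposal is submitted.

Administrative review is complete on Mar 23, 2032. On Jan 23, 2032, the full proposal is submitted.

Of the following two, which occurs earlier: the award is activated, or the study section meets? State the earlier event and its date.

The study section meets — Mar 26, 2032

Administrative review is complete: Mar 23, 2032.
The funding decision is posted: Mar 23, 2032 + 2 weeks = Apr 6, 2032.
The award is activated: Apr 6, 2032 + 8 weeks = Jun 1, 2032.
The full proposal is submitted: Jan 23, 2032.
The study section meets: Jan 23, 2032 + 9 weeks = Mar 26, 2032.
Comparing: the award is activated on Jun 1, 2032 vs the study section meets on Mar 26, 2032. Earlier: the study section meets.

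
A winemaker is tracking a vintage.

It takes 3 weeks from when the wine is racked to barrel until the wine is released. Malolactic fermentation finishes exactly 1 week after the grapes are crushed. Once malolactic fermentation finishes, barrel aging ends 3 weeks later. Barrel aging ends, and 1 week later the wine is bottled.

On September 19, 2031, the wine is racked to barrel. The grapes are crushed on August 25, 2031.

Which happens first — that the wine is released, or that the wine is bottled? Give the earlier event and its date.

The wine is racked to barrel: Sep 19, 2031.
The wine is released: Sep 19, 2031 + 3 weeks = Oct 10, 2031.
The grapes are crushed: Aug 25, 2031.
Malolactic fermentation finishes: Aug 25, 2031 + 1 week = Sep 1, 2031.
Barrel aging ends: Sep 1, 2031 + 3 weeks = Sep 22, 2031.
The wine is bottled: Sep 22, 2031 + 1 week = Sep 29, 2031.
Comparing: the wine is released on Oct 10, 2031 vs the wine is bottled on Sep 29, 2031. Earlier: the wine is bottled.

The wine is bottled — September 29, 2031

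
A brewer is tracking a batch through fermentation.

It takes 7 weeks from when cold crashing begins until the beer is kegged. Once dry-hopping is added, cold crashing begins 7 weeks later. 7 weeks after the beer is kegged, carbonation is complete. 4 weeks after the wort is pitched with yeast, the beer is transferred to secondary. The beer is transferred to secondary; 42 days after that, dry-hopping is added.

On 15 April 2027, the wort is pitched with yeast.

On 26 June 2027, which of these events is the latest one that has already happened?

The wort is pitched with yeast: Apr 15, 2027.
The beer is transferred to secondary: Apr 15, 2027 + 4 weeks = May 13, 2027.
Dry-hopping is added: May 13, 2027 + 42 days = Jun 24, 2027.
Cold crashing begins: Jun 24, 2027 + 7 weeks = Aug 12, 2027.
The beer is kegged: Aug 12, 2027 + 7 weeks = Sep 30, 2027.
Carbonation is complete: Sep 30, 2027 + 7 weeks = Nov 18, 2027.
Jun 26, 2027 falls between when dry-hopping is added (Jun 24, 2027) and when cold crashing begins (Aug 12, 2027).

Dry-hopping is added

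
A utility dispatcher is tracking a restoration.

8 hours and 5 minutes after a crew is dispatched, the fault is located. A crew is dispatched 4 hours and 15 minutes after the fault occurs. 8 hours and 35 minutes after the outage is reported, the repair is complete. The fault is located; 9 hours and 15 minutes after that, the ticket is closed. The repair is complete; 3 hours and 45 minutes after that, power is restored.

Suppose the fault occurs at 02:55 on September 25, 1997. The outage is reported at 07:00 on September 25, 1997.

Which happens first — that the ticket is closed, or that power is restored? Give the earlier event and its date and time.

The fault occurs: 02:55 Sep 25, 1997.
A crew is dispatched: 02:55 Sep 25, 1997 + 4h15m = 07:10 Sep 25, 1997.
The fault is located: 07:10 Sep 25, 1997 + 8h05m = 15:15 Sep 25, 1997.
The ticket is closed: 15:15 Sep 25, 1997 + 9h15m = 00:30 Sep 26, 1997.
The outage is reported: 07:00 Sep 25, 1997.
The repair is complete: 07:00 Sep 25, 1997 + 8h35m = 15:35 Sep 25, 1997.
Power is restored: 15:35 Sep 25, 1997 + 3h45m = 19:20 Sep 25, 1997.
Comparing: the ticket is closed at 00:30 Sep 26, 1997 vs power is restored at 19:20 Sep 25, 1997. Earlier: power is restored.

Power is restored — 19:20 on September 25, 1997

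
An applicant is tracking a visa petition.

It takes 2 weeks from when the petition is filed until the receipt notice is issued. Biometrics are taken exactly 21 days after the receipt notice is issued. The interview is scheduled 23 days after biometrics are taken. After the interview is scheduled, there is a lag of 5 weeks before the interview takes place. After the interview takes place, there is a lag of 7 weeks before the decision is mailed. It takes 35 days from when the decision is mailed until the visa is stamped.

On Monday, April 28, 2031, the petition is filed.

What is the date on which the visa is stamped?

Wednesday, October 22, 2031

The petition is filed: Apr 28, 2031.
The receipt notice is issued: Apr 28, 2031 + 2 weeks = May 12, 2031.
Biometrics are taken: May 12, 2031 + 21 days = Jun 2, 2031.
The interview is scheduled: Jun 2, 2031 + 23 days = Jun 25, 2031.
The interview takes place: Jun 25, 2031 + 5 weeks = Jul 30, 2031.
The decision is mailed: Jul 30, 2031 + 7 weeks = Sep 17, 2031.
The visa is stamped: Sep 17, 2031 + 35 days = Oct 22, 2031.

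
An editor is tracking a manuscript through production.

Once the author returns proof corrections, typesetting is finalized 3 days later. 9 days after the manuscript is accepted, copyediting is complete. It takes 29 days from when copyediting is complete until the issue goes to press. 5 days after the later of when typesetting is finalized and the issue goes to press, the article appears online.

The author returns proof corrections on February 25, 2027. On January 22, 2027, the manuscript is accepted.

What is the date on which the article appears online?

March 6, 2027

The author returns proof corrections: Feb 25, 2027.
Typesetting is finalized: Feb 25, 2027 + 3 days = Feb 28, 2027.
The manuscript is accepted: Jan 22, 2027.
Copyediting is complete: Jan 22, 2027 + 9 days = Jan 31, 2027.
The issue goes to press: Jan 31, 2027 + 29 days = Mar 1, 2027.
Both prerequisites met — typesetting is finalized (Feb 28, 2027), the issue goes to press (Mar 1, 2027); the later is Mar 1, 2027.
The article appears online: Mar 1, 2027 + 5 days = Mar 6, 2027.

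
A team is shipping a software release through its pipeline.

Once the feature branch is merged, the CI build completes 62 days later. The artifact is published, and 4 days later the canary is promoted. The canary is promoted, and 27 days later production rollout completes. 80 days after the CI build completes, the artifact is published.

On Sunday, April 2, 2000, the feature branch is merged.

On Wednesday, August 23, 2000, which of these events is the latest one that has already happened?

The feature branch is merged: Apr 2, 2000.
The CI build completes: Apr 2, 2000 + 62 days = Jun 3, 2000.
The artifact is published: Jun 3, 2000 + 80 days = Aug 22, 2000.
The canary is promoted: Aug 22, 2000 + 4 days = Aug 26, 2000.
Production rollout completes: Aug 26, 2000 + 27 days = Sep 22, 2000.
Aug 23, 2000 falls between when the artifact is published (Aug 22, 2000) and when the canary is promoted (Aug 26, 2000).

The artifact is published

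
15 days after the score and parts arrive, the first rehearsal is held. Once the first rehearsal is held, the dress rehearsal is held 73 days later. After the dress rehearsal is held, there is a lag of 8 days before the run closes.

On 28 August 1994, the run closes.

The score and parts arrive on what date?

24 May 1994

The run closes: Aug 28, 1994.
The dress rehearsal is held: Aug 28, 1994 − 8 days = Aug 20, 1994.
The first rehearsal is held: Aug 20, 1994 − 73 days = Jun 8, 1994.
The score and parts arrive: Jun 8, 1994 − 15 days = May 24, 1994.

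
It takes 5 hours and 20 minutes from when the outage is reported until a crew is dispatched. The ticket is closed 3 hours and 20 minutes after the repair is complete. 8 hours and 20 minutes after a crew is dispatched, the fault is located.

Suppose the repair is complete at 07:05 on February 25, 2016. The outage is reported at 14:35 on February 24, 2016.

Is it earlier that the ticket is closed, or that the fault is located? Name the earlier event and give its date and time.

The fault is located — 04:15 on February 25, 2016

The repair is complete: 07:05 Feb 25, 2016.
The ticket is closed: 07:05 Feb 25, 2016 + 3h20m = 10:25 Feb 25, 2016.
The outage is reported: 14:35 Feb 24, 2016.
A crew is dispatched: 14:35 Feb 24, 2016 + 5h20m = 19:55 Feb 24, 2016.
The fault is located: 19:55 Feb 24, 2016 + 8h20m = 04:15 Feb 25, 2016.
Comparing: the ticket is closed at 10:25 Feb 25, 2016 vs the fault is located at 04:15 Feb 25, 2016. Earlier: the fault is located.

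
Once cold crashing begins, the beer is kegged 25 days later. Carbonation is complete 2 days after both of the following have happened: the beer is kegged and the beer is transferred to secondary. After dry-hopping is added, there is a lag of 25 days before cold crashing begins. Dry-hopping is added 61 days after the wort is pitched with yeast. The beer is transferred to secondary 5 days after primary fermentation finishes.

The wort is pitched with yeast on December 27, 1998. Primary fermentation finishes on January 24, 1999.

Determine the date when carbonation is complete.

April 19, 1999

The wort is pitched with yeast: Dec 27, 1998.
Dry-hopping is added: Dec 27, 1998 + 61 days = Feb 26, 1999.
Cold crashing begins: Feb 26, 1999 + 25 days = Mar 23, 1999.
The beer is kegged: Mar 23, 1999 + 25 days = Apr 17, 1999.
Primary fermentation finishes: Jan 24, 1999.
The beer is transferred to secondary: Jan 24, 1999 + 5 days = Jan 29, 1999.
Both prerequisites met — the beer is kegged (Apr 17, 1999), the beer is transferred to secondary (Jan 29, 1999); the later is Apr 17, 1999.
Carbonation is complete: Apr 17, 1999 + 2 days = Apr 19, 1999.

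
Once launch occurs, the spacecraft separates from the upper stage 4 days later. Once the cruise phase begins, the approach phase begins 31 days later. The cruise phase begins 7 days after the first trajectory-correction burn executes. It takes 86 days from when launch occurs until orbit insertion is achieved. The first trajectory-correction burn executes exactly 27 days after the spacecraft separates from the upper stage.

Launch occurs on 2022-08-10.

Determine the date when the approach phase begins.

Launch occurs: Aug 10, 2022.
The spacecraft separates from the upper stage: Aug 10, 2022 + 4 days = Aug 14, 2022.
The first trajectory-correction burn executes: Aug 14, 2022 + 27 days = Sep 10, 2022.
The cruise phase begins: Sep 10, 2022 + 7 days = Sep 17, 2022.
The approach phase begins: Sep 17, 2022 + 31 days = Oct 18, 2022.

2022-10-18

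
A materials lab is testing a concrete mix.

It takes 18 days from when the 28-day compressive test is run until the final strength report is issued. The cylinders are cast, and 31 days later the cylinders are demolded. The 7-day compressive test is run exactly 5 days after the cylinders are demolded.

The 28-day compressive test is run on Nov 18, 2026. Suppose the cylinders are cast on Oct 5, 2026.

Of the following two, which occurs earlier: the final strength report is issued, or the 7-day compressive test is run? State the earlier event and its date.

The 28-day compressive test is run: Nov 18, 2026.
The final strength report is issued: Nov 18, 2026 + 18 days = Dec 6, 2026.
The cylinders are cast: Oct 5, 2026.
The cylinders are demolded: Oct 5, 2026 + 31 days = Nov 5, 2026.
The 7-day compressive test is run: Nov 5, 2026 + 5 days = Nov 10, 2026.
Comparing: the final strength report is issued on Dec 6, 2026 vs the 7-day compressive test is run on Nov 10, 2026. Earlier: the 7-day compressive test is run.

The 7-day compressive test is run — Nov 10, 2026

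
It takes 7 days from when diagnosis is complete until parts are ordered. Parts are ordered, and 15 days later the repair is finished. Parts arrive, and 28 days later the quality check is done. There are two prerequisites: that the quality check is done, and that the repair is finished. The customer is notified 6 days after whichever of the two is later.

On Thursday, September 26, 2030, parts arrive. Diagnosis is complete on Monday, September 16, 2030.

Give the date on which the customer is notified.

Parts arrive: Sep 26, 2030.
The quality check is done: Sep 26, 2030 + 28 days = Oct 24, 2030.
Diagnosis is complete: Sep 16, 2030.
Parts are ordered: Sep 16, 2030 + 7 days = Sep 23, 2030.
The repair is finished: Sep 23, 2030 + 15 days = Oct 8, 2030.
Both prerequisites met — the quality check is done (Oct 24, 2030), the repair is finished (Oct 8, 2030); the later is Oct 24, 2030.
The customer is notified: Oct 24, 2030 + 6 days = Oct 30, 2030.

Wednesday, October 30, 2030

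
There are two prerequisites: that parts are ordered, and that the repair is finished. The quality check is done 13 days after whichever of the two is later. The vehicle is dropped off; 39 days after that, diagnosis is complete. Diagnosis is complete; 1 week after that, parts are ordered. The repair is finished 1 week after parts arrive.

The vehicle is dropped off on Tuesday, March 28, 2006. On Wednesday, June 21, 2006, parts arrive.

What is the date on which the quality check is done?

Tuesday, July 11, 2006

The vehicle is dropped off: Mar 28, 2006.
Diagnosis is complete: Mar 28, 2006 + 39 days = May 6, 2006.
Parts are ordered: May 6, 2006 + 1 week = May 13, 2006.
Parts arrive: Jun 21, 2006.
The repair is finished: Jun 21, 2006 + 1 week = Jun 28, 2006.
Both prerequisites met — parts are ordered (May 13, 2006), the repair is finished (Jun 28, 2006); the later is Jun 28, 2006.
The quality check is done: Jun 28, 2006 + 13 days = Jul 11, 2006.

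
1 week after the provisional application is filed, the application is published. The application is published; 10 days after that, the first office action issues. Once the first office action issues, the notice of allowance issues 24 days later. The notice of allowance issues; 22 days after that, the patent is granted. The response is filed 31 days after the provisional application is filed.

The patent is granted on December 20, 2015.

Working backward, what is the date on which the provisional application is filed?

October 18, 2015

The patent is granted: Dec 20, 2015.
The notice of allowance issues: Dec 20, 2015 − 22 days = Nov 28, 2015.
The first office action issues: Nov 28, 2015 − 24 days = Nov 4, 2015.
The application is published: Nov 4, 2015 − 10 days = Oct 25, 2015.
The provisional application is filed: Oct 25, 2015 − 1 week = Oct 18, 2015.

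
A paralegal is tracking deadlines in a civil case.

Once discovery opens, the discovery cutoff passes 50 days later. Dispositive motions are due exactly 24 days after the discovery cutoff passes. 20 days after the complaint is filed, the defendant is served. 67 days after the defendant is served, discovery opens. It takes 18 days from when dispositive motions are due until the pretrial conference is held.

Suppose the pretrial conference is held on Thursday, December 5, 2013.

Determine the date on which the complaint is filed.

Sunday, June 9, 2013

The pretrial conference is held: Dec 5, 2013.
Dispositive motions are due: Dec 5, 2013 − 18 days = Nov 17, 2013.
The discovery cutoff passes: Nov 17, 2013 − 24 days = Oct 24, 2013.
Discovery opens: Oct 24, 2013 − 50 days = Sep 4, 2013.
The defendant is served: Sep 4, 2013 − 67 days = Jun 29, 2013.
The complaint is filed: Jun 29, 2013 − 20 days = Jun 9, 2013.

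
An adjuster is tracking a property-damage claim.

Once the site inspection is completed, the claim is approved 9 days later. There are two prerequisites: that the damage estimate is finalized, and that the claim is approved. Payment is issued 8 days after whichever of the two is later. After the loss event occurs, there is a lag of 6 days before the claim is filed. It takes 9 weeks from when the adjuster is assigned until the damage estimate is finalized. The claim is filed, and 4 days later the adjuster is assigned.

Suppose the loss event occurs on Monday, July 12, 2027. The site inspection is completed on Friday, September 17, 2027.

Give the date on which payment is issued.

The loss event occurs: Jul 12, 2027.
The claim is filed: Jul 12, 2027 + 6 days = Jul 18, 2027.
The adjuster is assigned: Jul 18, 2027 + 4 days = Jul 22, 2027.
The damage estimate is finalized: Jul 22, 2027 + 9 weeks = Sep 23, 2027.
The site inspection is completed: Sep 17, 2027.
The claim is approved: Sep 17, 2027 + 9 days = Sep 26, 2027.
Both prerequisites met — the damage estimate is finalized (Sep 23, 2027), the claim is approved (Sep 26, 2027); the later is Sep 26, 2027.
Payment is issued: Sep 26, 2027 + 8 days = Oct 4, 2027.

Monday, October 4, 2027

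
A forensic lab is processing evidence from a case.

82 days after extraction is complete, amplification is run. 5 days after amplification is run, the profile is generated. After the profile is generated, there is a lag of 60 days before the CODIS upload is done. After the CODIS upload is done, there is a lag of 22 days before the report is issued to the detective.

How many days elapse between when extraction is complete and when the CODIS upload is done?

Causal path: extraction is complete → amplification is run → the profile is generated → the CODIS upload is done.
Total delay along the path: 82 + 5 + 60 = 147 days.

147 days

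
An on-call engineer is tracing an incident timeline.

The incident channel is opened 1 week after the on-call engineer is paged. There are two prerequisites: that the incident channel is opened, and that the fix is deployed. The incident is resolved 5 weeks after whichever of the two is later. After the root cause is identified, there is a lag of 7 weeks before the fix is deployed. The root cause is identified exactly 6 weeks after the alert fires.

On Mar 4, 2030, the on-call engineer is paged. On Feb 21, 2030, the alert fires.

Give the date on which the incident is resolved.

The on-call engineer is paged: Mar 4, 2030.
The incident channel is opened: Mar 4, 2030 + 1 week = Mar 11, 2030.
The alert fires: Feb 21, 2030.
The root cause is identified: Feb 21, 2030 + 6 weeks = Apr 4, 2030.
The fix is deployed: Apr 4, 2030 + 7 weeks = May 23, 2030.
Both prerequisites met — the incident channel is opened (Mar 11, 2030), the fix is deployed (May 23, 2030); the later is May 23, 2030.
The incident is resolved: May 23, 2030 + 5 weeks = Jun 27, 2030.

Jun 27, 2030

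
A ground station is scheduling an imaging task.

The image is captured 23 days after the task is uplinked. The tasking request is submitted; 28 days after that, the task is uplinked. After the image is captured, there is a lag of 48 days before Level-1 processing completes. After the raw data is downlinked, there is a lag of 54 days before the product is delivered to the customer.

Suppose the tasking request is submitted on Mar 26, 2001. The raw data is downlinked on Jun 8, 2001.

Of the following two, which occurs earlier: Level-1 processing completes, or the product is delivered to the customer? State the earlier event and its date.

Level-1 processing completes — Jul 3, 2001

The tasking request is submitted: Mar 26, 2001.
The task is uplinked: Mar 26, 2001 + 28 days = Apr 23, 2001.
The image is captured: Apr 23, 2001 + 23 days = May 16, 2001.
Level-1 processing completes: May 16, 2001 + 48 days = Jul 3, 2001.
The raw data is downlinked: Jun 8, 2001.
The product is delivered to the customer: Jun 8, 2001 + 54 days = Aug 1, 2001.
Comparing: Level-1 processing completes on Jul 3, 2001 vs the product is delivered to the customer on Aug 1, 2001. Earlier: Level-1 processing completes.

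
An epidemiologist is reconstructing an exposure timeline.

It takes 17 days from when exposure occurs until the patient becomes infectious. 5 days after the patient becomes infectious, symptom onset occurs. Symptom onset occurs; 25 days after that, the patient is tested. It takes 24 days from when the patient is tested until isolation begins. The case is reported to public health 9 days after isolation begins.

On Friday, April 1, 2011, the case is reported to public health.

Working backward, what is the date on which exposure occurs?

The case is reported to public health: Apr 1, 2011.
Isolation begins: Apr 1, 2011 − 9 days = Mar 23, 2011.
The patient is tested: Mar 23, 2011 − 24 days = Feb 27, 2011.
Symptom onset occurs: Feb 27, 2011 − 25 days = Feb 2, 2011.
The patient becomes infectious: Feb 2, 2011 − 5 days = Jan 28, 2011.
Exposure occurs: Jan 28, 2011 − 17 days = Jan 11, 2011.

Tuesday, January 11, 2011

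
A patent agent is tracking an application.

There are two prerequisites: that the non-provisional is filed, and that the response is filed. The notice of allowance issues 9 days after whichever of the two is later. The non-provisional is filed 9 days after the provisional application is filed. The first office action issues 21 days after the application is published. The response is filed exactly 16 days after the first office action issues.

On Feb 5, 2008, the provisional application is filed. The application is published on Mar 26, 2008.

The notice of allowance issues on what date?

The provisional application is filed: Feb 5, 2008.
The non-provisional is filed: Feb 5, 2008 + 9 days = Feb 14, 2008.
The application is published: Mar 26, 2008.
The first office action issues: Mar 26, 2008 + 21 days = Apr 16, 2008.
The response is filed: Apr 16, 2008 + 16 days = May 2, 2008.
Both prerequisites met — the non-provisional is filed (Feb 14, 2008), the response is filed (May 2, 2008); the later is May 2, 2008.
The notice of allowance issues: May 2, 2008 + 9 days = May 11, 2008.

May 11, 2008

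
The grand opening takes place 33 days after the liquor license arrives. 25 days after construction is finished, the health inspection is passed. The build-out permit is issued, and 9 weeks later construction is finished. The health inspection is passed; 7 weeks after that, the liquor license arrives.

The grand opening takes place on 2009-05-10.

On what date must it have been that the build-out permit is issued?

2008-11-21

The grand opening takes place: May 10, 2009.
The liquor license arrives: May 10, 2009 − 33 days = Apr 7, 2009.
The health inspection is passed: Apr 7, 2009 − 7 weeks = Feb 17, 2009.
Construction is finished: Feb 17, 2009 − 25 days = Jan 23, 2009.
The build-out permit is issued: Jan 23, 2009 − 9 weeks = Nov 21, 2008.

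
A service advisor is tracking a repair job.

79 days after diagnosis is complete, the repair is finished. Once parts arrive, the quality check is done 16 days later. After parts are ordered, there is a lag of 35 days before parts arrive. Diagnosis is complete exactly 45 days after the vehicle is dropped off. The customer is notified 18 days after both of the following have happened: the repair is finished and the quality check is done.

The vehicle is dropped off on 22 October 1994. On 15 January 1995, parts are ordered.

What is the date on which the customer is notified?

25 March 1995

The vehicle is dropped off: Oct 22, 1994.
Diagnosis is complete: Oct 22, 1994 + 45 days = Dec 6, 1994.
The repair is finished: Dec 6, 1994 + 79 days = Feb 23, 1995.
Parts are ordered: Jan 15, 1995.
Parts arrive: Jan 15, 1995 + 35 days = Feb 19, 1995.
The quality check is done: Feb 19, 1995 + 16 days = Mar 7, 1995.
Both prerequisites met — the repair is finished (Feb 23, 1995), the quality check is done (Mar 7, 1995); the later is Mar 7, 1995.
The customer is notified: Mar 7, 1995 + 18 days = Mar 25, 1995.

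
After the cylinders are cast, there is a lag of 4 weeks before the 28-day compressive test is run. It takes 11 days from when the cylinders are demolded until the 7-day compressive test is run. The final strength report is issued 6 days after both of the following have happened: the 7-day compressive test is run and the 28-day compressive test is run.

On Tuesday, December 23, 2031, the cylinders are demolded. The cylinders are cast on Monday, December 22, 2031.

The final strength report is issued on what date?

The cylinders are demolded: Dec 23, 2031.
The 7-day compressive test is run: Dec 23, 2031 + 11 days = Jan 3, 2032.
The cylinders are cast: Dec 22, 2031.
The 28-day compressive test is run: Dec 22, 2031 + 4 weeks = Jan 19, 2032.
Both prerequisites met — the 7-day compressive test is run (Jan 3, 2032), the 28-day compressive test is run (Jan 19, 2032); the later is Jan 19, 2032.
The final strength report is issued: Jan 19, 2032 + 6 days = Jan 25, 2032.

Sunday, January 25, 2032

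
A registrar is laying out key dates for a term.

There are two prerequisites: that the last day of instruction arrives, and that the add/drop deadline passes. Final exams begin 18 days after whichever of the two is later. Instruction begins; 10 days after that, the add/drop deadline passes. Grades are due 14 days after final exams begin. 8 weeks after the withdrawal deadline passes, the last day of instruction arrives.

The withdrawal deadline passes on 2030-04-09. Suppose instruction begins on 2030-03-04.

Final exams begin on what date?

The withdrawal deadline passes: Apr 9, 2030.
The last day of instruction arrives: Apr 9, 2030 + 8 weeks = Jun 4, 2030.
Instruction begins: Mar 4, 2030.
The add/drop deadline passes: Mar 4, 2030 + 10 days = Mar 14, 2030.
Both prerequisites met — the last day of instruction arrives (Jun 4, 2030), the add/drop deadline passes (Mar 14, 2030); the later is Jun 4, 2030.
Final exams begin: Jun 4, 2030 + 18 days = Jun 22, 2030.

2030-06-22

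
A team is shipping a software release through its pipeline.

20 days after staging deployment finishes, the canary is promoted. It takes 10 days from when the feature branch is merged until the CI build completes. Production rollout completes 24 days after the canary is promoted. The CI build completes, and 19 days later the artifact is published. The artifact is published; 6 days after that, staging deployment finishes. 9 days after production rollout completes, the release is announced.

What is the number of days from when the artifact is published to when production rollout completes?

50 days

Causal path: the artifact is published → staging deployment finishes → the canary is promoted → production rollout completes.
Total delay along the path: 6 + 20 + 24 = 50 days.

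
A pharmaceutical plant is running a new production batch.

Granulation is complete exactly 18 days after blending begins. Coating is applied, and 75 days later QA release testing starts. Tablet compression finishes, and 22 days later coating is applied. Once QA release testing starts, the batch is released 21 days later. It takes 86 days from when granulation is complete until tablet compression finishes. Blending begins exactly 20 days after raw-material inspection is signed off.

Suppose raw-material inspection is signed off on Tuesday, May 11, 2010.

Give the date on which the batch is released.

Saturday, January 8, 2011

Raw-material inspection is signed off: May 11, 2010.
Blending begins: May 11, 2010 + 20 days = May 31, 2010.
Granulation is complete: May 31, 2010 + 18 days = Jun 18, 2010.
Tablet compression finishes: Jun 18, 2010 + 86 days = Sep 12, 2010.
Coating is applied: Sep 12, 2010 + 22 days = Oct 4, 2010.
QA release testing starts: Oct 4, 2010 + 75 days = Dec 18, 2010.
The batch is released: Dec 18, 2010 + 21 days = Jan 8, 2011.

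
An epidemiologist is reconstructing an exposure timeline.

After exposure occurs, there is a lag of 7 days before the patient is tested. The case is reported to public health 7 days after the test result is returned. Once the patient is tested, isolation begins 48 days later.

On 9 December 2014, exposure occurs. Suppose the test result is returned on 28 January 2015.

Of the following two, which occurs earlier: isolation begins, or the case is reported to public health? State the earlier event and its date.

Isolation begins — 2 February 2015

Exposure occurs: Dec 9, 2014.
The patient is tested: Dec 9, 2014 + 7 days = Dec 16, 2014.
Isolation begins: Dec 16, 2014 + 48 days = Feb 2, 2015.
The test result is returned: Jan 28, 2015.
The case is reported to public health: Jan 28, 2015 + 7 days = Feb 4, 2015.
Comparing: isolation begins on Feb 2, 2015 vs the case is reported to public health on Feb 4, 2015. Earlier: isolation begins.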